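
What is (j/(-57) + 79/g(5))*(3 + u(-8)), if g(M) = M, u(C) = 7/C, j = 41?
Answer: 36533/1140 ≈ 32.047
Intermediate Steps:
(j/(-57) + 79/g(5))*(3 + u(-8)) = (41/(-57) + 79/5)*(3 + 7/(-8)) = (41*(-1/57) + 79*(1/5))*(3 + 7*(-1/8)) = (-41/57 + 79/5)*(3 - 7/8) = (4298/285)*(17/8) = 36533/1140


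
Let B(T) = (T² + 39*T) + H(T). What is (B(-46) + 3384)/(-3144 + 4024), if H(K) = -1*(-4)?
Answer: 371/88 ≈ 4.2159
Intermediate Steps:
H(K) = 4
B(T) = 4 + T² + 39*T (B(T) = (T² + 39*T) + 4 = 4 + T² + 39*T)
(B(-46) + 3384)/(-3144 + 4024) = ((4 + (-46)² + 39*(-46)) + 3384)/(-3144 + 4024) = ((4 + 2116 - 1794) + 3384)/880 = (326 + 3384)*(1/880) = 3710*(1/880) = 371/88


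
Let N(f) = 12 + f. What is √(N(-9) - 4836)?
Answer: 3*I*√537 ≈ 69.52*I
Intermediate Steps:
√(N(-9) - 4836) = √((12 - 9) - 4836) = √(3 - 4836) = √(-4833) = 3*I*√537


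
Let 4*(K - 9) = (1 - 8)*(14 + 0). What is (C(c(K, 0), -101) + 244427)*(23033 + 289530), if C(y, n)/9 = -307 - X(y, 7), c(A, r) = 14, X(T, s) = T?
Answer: 75495841894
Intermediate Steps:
K = -31/2 (K = 9 + ((1 - 8)*(14 + 0))/4 = 9 + (-7*14)/4 = 9 + (¼)*(-98) = 9 - 49/2 = -31/2 ≈ -15.500)
C(y, n) = -2763 - 9*y (C(y, n) = 9*(-307 - y) = -2763 - 9*y)
(C(c(K, 0), -101) + 244427)*(23033 + 289530) = ((-2763 - 9*14) + 244427)*(23033 + 289530) = ((-2763 - 126) + 244427)*312563 = (-2889 + 244427)*312563 = 241538*312563 = 75495841894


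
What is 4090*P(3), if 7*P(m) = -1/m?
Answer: -4090/21 ≈ -194.76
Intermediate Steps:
P(m) = -1/(7*m) (P(m) = (-1/m)/7 = -1/(7*m))
4090*P(3) = 4090*(-⅐/3) = 4090*(-⅐*⅓) = 4090*(-1/21) = -4090/21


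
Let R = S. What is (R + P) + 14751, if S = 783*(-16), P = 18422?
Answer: 20645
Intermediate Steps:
S = -12528
R = -12528
(R + P) + 14751 = (-12528 + 18422) + 14751 = 5894 + 14751 = 20645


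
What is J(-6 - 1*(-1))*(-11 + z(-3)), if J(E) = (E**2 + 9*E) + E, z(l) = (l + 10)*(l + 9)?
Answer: -775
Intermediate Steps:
z(l) = (9 + l)*(10 + l) (z(l) = (10 + l)*(9 + l) = (9 + l)*(10 + l))
J(E) = E**2 + 10*E
J(-6 - 1*(-1))*(-11 + z(-3)) = ((-6 - 1*(-1))*(10 + (-6 - 1*(-1))))*(-11 + (90 + (-3)**2 + 19*(-3))) = ((-6 + 1)*(10 + (-6 + 1)))*(-11 + (90 + 9 - 57)) = (-5*(10 - 5))*(-11 + 42) = -5*5*31 = -25*31 = -775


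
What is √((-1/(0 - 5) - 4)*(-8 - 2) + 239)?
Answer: √277 ≈ 16.643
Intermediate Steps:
√((-1/(0 - 5) - 4)*(-8 - 2) + 239) = √((-1/(-5) - 4)*(-10) + 239) = √((-1*(-⅕) - 4)*(-10) + 239) = √((⅕ - 4)*(-10) + 239) = √(-19/5*(-10) + 239) = √(38 + 239) = √277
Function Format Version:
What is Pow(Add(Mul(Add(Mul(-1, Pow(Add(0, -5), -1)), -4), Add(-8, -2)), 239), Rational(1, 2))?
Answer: Pow(277, Rational(1, 2)) ≈ 16.643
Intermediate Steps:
Pow(Add(Mul(Add(Mul(-1, Pow(Add(0, -5), -1)), -4), Add(-8, -2)), 239), Rational(1, 2)) = Pow(Add(Mul(Add(Mul(-1, Pow(-5, -1)), -4), -10), 239), Rational(1, 2)) = Pow(Add(Mul(Add(Mul(-1, Rational(-1, 5)), -4), -10), 239), Rational(1, 2)) = Pow(Add(Mul(Add(Rational(1, 5), -4), -10), 239), Rational(1, 2)) = Pow(Add(Mul(Rational(-19, 5), -10), 239), Rational(1, 2)) = Pow(Add(38, 239), Rational(1, 2)) = Pow(277, Rational(1, 2))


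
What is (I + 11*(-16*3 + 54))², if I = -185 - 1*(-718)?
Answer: 358801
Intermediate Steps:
I = 533 (I = -185 + 718 = 533)
(I + 11*(-16*3 + 54))² = (533 + 11*(-16*3 + 54))² = (533 + 11*(-48 + 54))² = (533 + 11*6)² = (533 + 66)² = 599² = 358801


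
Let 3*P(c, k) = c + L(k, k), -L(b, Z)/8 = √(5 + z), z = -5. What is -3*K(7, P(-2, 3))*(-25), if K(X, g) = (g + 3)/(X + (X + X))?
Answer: 25/3 ≈ 8.3333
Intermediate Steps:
L(b, Z) = 0 (L(b, Z) = -8*√(5 - 5) = -8*√0 = -8*0 = 0)
P(c, k) = c/3 (P(c, k) = (c + 0)/3 = c/3)
K(X, g) = (3 + g)/(3*X) (K(X, g) = (3 + g)/(X + 2*X) = (3 + g)/((3*X)) = (3 + g)*(1/(3*X)) = (3 + g)/(3*X))
-3*K(7, P(-2, 3))*(-25) = -(3 + (⅓)*(-2))/7*(-25) = -(3 - ⅔)/7*(-25) = -7/(7*3)*(-25) = -3*⅑*(-25) = -⅓*(-25) = 25/3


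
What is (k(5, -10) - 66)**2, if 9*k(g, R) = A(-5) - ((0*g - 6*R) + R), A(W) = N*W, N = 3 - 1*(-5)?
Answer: 5776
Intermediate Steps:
N = 8 (N = 3 + 5 = 8)
A(W) = 8*W
k(g, R) = -40/9 + 5*R/9 (k(g, R) = (8*(-5) - ((0*g - 6*R) + R))/9 = (-40 - ((0 - 6*R) + R))/9 = (-40 - (-6*R + R))/9 = (-40 - (-5)*R)/9 = (-40 + 5*R)/9 = -40/9 + 5*R/9)
(k(5, -10) - 66)**2 = ((-40/9 + (5/9)*(-10)) - 66)**2 = ((-40/9 - 50/9) - 66)**2 = (-10 - 66)**2 = (-76)**2 = 5776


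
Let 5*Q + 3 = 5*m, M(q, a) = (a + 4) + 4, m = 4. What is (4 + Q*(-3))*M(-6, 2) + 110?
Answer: 48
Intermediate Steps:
M(q, a) = 8 + a (M(q, a) = (4 + a) + 4 = 8 + a)
Q = 17/5 (Q = -⅗ + (5*4)/5 = -⅗ + (⅕)*20 = -⅗ + 4 = 17/5 ≈ 3.4000)
(4 + Q*(-3))*M(-6, 2) + 110 = (4 + (17/5)*(-3))*(8 + 2) + 110 = (4 - 51/5)*10 + 110 = -31/5*10 + 110 = -62 + 110 = 48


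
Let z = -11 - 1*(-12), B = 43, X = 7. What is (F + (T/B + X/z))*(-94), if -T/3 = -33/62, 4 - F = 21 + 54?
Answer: 8014675/1333 ≈ 6012.5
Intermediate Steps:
F = -71 (F = 4 - (21 + 54) = 4 - 1*75 = 4 - 75 = -71)
T = 99/62 (T = -(-99)/62 = -3*(-33/62) = 99/62 ≈ 1.5968)
z = 1 (z = -11 + 12 = 1)
(F + (T/B + X/z))*(-94) = (-71 + ((99/62)/43 + 7/1))*(-94) = (-71 + ((99/62)*(1/43) + 7*1))*(-94) = (-71 + (99/2666 + 7))*(-94) = (-71 + 18761/2666)*(-94) = -170525/2666*(-94) = 8014675/1333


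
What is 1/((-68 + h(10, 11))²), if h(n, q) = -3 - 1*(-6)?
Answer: 1/4225 ≈ 0.00023669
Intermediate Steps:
h(n, q) = 3 (h(n, q) = -3 + 6 = 3)
1/((-68 + h(10, 11))²) = 1/((-68 + 3)²) = 1/((-65)²) = 1/4225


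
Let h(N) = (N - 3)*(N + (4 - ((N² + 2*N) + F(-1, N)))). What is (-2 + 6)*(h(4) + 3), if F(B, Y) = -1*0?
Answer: -52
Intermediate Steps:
F(B, Y) = 0
h(N) = (-3 + N)*(4 - N - N²) (h(N) = (N - 3)*(N + (4 - ((N² + 2*N) + 0))) = (-3 + N)*(N + (4 - (N² + 2*N))) = (-3 + N)*(N + (4 + (-N² - 2*N))) = (-3 + N)*(N + (4 - N² - 2*N)) = (-3 + N)*(4 - N - N²))
(-2 + 6)*(h(4) + 3) = (-2 + 6)*((-12 - 1*4³ + 2*4² + 7*4) + 3) = 4*((-12 - 1*64 + 2*16 + 28) + 3) = 4*((-12 - 64 + 32 + 28) + 3) = 4*(-16 + 3) = 4*(-13) = -52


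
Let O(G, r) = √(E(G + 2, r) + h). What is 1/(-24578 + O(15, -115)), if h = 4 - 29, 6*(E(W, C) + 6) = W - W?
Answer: -24578/604078115 - I*√31/604078115 ≈ -4.0687e-5 - 9.217e-9*I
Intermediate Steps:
E(W, C) = -6 (E(W, C) = -6 + (W - W)/6 = -6 + (⅙)*0 = -6 + 0 = -6)
h = -25
O(G, r) = I*√31 (O(G, r) = √(-6 - 25) = √(-31) = I*√31)
1/(-24578 + O(15, -115)) = 1/(-24578 + I*√31)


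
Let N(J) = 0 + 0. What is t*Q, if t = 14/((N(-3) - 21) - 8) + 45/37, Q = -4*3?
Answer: -9444/1073 ≈ -8.8015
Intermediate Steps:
N(J) = 0
Q = -12
t = 787/1073 (t = 14/((0 - 21) - 8) + 45/37 = 14/(-21 - 8) + 45*(1/37) = 14/(-29) + 45/37 = 14*(-1/29) + 45/37 = -14/29 + 45/37 = 787/1073 ≈ 0.73346)
t*Q = (787/1073)*(-12) = -9444/1073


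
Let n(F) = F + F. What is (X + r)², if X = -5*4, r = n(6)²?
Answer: 15376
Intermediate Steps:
n(F) = 2*F
r = 144 (r = (2*6)² = 12² = 144)
X = -20
(X + r)² = (-20 + 144)² = 124² = 15376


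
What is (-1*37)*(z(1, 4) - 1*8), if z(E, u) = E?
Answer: 259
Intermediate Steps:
(-1*37)*(z(1, 4) - 1*8) = (-1*37)*(1 - 1*8) = -37*(1 - 8) = -37*(-7) = 259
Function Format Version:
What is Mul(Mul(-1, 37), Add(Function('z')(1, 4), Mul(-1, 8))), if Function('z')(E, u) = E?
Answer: 259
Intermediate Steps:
Mul(Mul(-1, 37), Add(Function('z')(1, 4), Mul(-1, 8))) = Mul(Mul(-1, 37), Add(1, Mul(-1, 8))) = Mul(-37, Add(1, -8)) = Mul(-37, -7) = 259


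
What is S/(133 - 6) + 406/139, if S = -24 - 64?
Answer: 39330/17653 ≈ 2.2280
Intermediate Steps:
S = -88
S/(133 - 6) + 406/139 = -88/(133 - 6) + 406/139 = -88/127 + 406*(1/139) = -88*1/127 + 406/139 = -88/127 + 406/139 = 39330/17653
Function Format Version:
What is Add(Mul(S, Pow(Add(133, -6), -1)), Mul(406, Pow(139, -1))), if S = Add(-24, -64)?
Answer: Rational(39330, 17653) ≈ 2.2280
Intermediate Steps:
S = -88
Add(Mul(S, Pow(Add(133, -6), -1)), Mul(406, Pow(139, -1))) = Add(Mul(-88, Pow(Add(133, -6), -1)), Mul(406, Pow(139, -1))) = Add(Mul(-88, Pow(127, -1)), Mul(406, Rational(1, 139))) = Add(Mul(-88, Rational(1, 127)), Rational(406, 139)) = Add(Rational(-88, 127), Rational(406, 139)) = Rational(39330, 17653)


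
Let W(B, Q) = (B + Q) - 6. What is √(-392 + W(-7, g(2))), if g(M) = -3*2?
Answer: I*√411 ≈ 20.273*I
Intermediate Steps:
g(M) = -6
W(B, Q) = -6 + B + Q
√(-392 + W(-7, g(2))) = √(-392 + (-6 - 7 - 6)) = √(-392 - 19) = √(-411) = I*√411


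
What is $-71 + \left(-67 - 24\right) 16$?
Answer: $-1527$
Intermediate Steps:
$-71 + \left(-67 - 24\right) 16 = -71 - 1456 = -1527$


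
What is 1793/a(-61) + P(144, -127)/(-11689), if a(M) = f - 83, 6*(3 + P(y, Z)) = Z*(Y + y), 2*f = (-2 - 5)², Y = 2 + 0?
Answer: -41554834/1367613 ≈ -30.385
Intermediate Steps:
Y = 2
f = 49/2 (f = (-2 - 5)²/2 = (½)*(-7)² = (½)*49 = 49/2 ≈ 24.500)
P(y, Z) = -3 + Z*(2 + y)/6 (P(y, Z) = -3 + (Z*(2 + y))/6 = -3 + Z*(2 + y)/6)
a(M) = -117/2 (a(M) = 49/2 - 83 = -117/2)
1793/a(-61) + P(144, -127)/(-11689) = 1793/(-117/2) + (-3 + (⅓)*(-127) + (⅙)*(-127)*144)/(-11689) = 1793*(-2/117) + (-3 - 127/3 - 3048)*(-1/11689) = -3586/117 - 9280/3*(-1/11689) = -3586/117 + 9280/35067 = -41554834/1367613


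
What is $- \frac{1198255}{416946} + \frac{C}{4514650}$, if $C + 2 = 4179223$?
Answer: $- \frac{916798114171}{470591314725} \approx -1.9482$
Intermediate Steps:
$C = 4179221$ ($C = -2 + 4179223 = 4179221$)
$- \frac{1198255}{416946} + \frac{C}{4514650} = - \frac{1198255}{416946} + \frac{4179221}{4514650} = - \frac{916798114171}{470591314725}$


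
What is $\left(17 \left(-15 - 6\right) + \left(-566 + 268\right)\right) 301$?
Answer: $-197155$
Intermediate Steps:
$\left(17 \left(-15 - 6\right) + \left(-566 + 268\right)\right) 301 = \left(17 \left(-21\right) - 298\right) 301 = \left(-357 - 298\right) 301 = \left(-655\right) 301 = -197155$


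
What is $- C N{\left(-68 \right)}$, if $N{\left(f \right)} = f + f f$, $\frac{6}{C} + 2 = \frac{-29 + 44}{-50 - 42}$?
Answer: $\frac{2514912}{199} \approx 12638.0$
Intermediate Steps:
$C = - \frac{552}{199}$ ($C = \frac{6}{-2 + \frac{-29 + 44}{-50 - 42}} = \frac{6}{-2 + \frac{15}{-92}} = \frac{6}{-2 + 15 \left(- \frac{1}{92}\right)} = \frac{6}{-2 - \frac{15}{92}} = \frac{6}{- \frac{199}{92}} = 6 \left(- \frac{92}{199}\right) = - \frac{552}{199} \approx -2.7739$)
$N{\left(f \right)} = f + f^{2}$
$- C N{\left(-68 \right)} = - \frac{\left(-552\right) \left(- 68 \left(1 - 68\right)\right)}{199} = - \frac{\left(-552\right) \left(\left(-68\right) \left(-67\right)\right)}{199} = - \frac{\left(-552\right) 4556}{199} = \left(-1\right) \left(- \frac{2514912}{199}\right) = \frac{2514912}{199}$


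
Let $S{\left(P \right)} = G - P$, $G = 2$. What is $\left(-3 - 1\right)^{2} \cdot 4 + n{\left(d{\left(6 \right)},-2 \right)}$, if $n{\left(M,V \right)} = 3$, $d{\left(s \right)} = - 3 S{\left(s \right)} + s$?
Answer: $67$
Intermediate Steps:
$S{\left(P \right)} = 2 - P$
$d{\left(s \right)} = -6 + 4 s$ ($d{\left(s \right)} = - 3 \left(2 - s\right) + s = \left(-6 + 3 s\right) + s = -6 + 4 s$)
$\left(-3 - 1\right)^{2} \cdot 4 + n{\left(d{\left(6 \right)},-2 \right)} = \left(-3 - 1\right)^{2} \cdot 4 + 3 = \left(-4\right)^{2} \cdot 4 + 3 = 16 \cdot 4 + 3 = 64 + 3 = 67$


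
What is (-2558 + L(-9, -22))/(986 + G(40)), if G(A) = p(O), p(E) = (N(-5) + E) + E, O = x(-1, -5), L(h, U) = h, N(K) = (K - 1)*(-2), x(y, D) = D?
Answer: -2567/988 ≈ -2.5982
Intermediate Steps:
N(K) = 2 - 2*K (N(K) = (-1 + K)*(-2) = 2 - 2*K)
O = -5
p(E) = 12 + 2*E (p(E) = ((2 - 2*(-5)) + E) + E = ((2 + 10) + E) + E = (12 + E) + E = 12 + 2*E)
G(A) = 2 (G(A) = 12 + 2*(-5) = 12 - 10 = 2)
(-2558 + L(-9, -22))/(986 + G(40)) = (-2558 - 9)/(986 + 2) = -2567/988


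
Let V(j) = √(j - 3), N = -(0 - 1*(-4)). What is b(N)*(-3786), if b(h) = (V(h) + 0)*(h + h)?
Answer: 30288*I*√7 ≈ 80135.0*I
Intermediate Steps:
N = -4 (N = -(0 + 4) = -1*4 = -4)
V(j) = √(-3 + j)
b(h) = 2*h*√(-3 + h) (b(h) = (√(-3 + h) + 0)*(h + h) = √(-3 + h)*(2*h) = 2*h*√(-3 + h))
b(N)*(-3786) = (2*(-4)*√(-3 - 4))*(-3786) = (2*(-4)*√(-7))*(-3786) = (2*(-4)*(I*√7))*(-3786) = -8*I*√7*(-3786) = 30288*I*√7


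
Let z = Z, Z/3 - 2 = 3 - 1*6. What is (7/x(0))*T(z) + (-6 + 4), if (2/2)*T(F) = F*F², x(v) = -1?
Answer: 187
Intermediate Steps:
Z = -3 (Z = 6 + 3*(3 - 1*6) = 6 + 3*(3 - 6) = 6 + 3*(-3) = 6 - 9 = -3)
z = -3
T(F) = F³ (T(F) = F*F² = F³)
(7/x(0))*T(z) + (-6 + 4) = (7/(-1))*(-3)³ + (-6 + 4) = (7*(-1))*(-27) - 2 = -7*(-27) - 2 = 189 - 2 = 187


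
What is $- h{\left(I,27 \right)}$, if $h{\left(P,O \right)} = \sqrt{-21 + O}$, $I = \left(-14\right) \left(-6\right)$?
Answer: $- \sqrt{6} \approx -2.4495$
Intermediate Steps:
$I = 84$
$- h{\left(I,27 \right)} = - \sqrt{-21 + 27} = - \sqrt{6}$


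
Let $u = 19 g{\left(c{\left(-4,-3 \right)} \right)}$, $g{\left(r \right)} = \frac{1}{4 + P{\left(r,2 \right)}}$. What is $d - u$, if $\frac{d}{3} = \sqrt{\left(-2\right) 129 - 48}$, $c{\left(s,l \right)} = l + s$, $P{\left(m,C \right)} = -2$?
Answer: $- \frac{19}{2} + 9 i \sqrt{34} \approx -9.5 + 52.479 i$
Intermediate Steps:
$d = 9 i \sqrt{34}$ ($d = 3 \sqrt{\left(-2\right) 129 - 48} = 3 \sqrt{-258 - 48} = 3 \sqrt{-306} = 3 \cdot 3 i \sqrt{34} = 9 i \sqrt{34} \approx 52.479 i$)
$g{\left(r \right)} = \frac{1}{2}$ ($g{\left(r \right)} = \frac{1}{4 - 2} = \frac{1}{2}$)
$u = \frac{19}{2}$ ($u = 19 \cdot \frac{1}{2} = \frac{19}{2} \approx 9.5$)
$d - u = 9 i \sqrt{34} - \frac{19}{2} = - \frac{19}{2} + 9 i \sqrt{34}$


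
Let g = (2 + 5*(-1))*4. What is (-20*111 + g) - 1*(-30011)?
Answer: 27779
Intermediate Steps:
g = -12 (g = (2 - 5)*4 = -3*4 = -12)
(-20*111 + g) - 1*(-30011) = (-20*111 - 12) - 1*(-30011) = (-2220 - 12) + 30011 = -2232 + 30011 = 27779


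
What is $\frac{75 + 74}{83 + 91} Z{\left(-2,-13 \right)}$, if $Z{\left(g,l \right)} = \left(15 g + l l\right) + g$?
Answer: $\frac{20413}{174} \approx 117.32$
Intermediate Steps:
$Z{\left(g,l \right)} = l^{2} + 16 g$ ($Z{\left(g,l \right)} = \left(15 g + l^{2}\right) + g = \left(l^{2} + 15 g\right) + g = l^{2} + 16 g$)
$\frac{75 + 74}{83 + 91} Z{\left(-2,-13 \right)} = \frac{75 + 74}{83 + 91} \left(\left(-13\right)^{2} + 16 \left(-2\right)\right) = \frac{149}{174} \left(169 - 32\right) = 149 \cdot \frac{1}{174} \cdot 137 = \frac{149}{174} \cdot 137 = \frac{20413}{174}$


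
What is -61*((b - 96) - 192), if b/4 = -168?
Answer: 58560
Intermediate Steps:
b = -672 (b = 4*(-168) = -672)
-61*((b - 96) - 192) = -61*((-672 - 96) - 192) = -61*(-768 - 192) = -61*(-960) = 58560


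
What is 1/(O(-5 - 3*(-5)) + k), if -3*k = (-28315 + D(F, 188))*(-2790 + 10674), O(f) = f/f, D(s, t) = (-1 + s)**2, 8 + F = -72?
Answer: 1/57169513 ≈ 1.7492e-8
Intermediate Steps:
F = -80 (F = -8 - 72 = -80)
O(f) = 1
k = 57169512 (k = -(-28315 + (-1 - 80)**2)*(-2790 + 10674)/3 = -(-28315 + (-81)**2)*7884/3 = -(-28315 + 6561)*7884/3 = -(-21754)*7884/3 = -1/3*(-171508536) = 57169512)
1/(O(-5 - 3*(-5)) + k) = 1/(1 + 57169512) = 1/57169513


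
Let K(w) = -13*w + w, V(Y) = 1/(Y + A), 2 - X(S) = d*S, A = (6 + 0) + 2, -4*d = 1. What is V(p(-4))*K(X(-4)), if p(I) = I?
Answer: -3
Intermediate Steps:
d = -1/4 (d = -1/4*1 = -1/4 ≈ -0.25000)
A = 8 (A = 6 + 2 = 8)
X(S) = 2 + S/4 (X(S) = 2 - (-1)*S/4 = 2 + S/4)
V(Y) = 1/(8 + Y) (V(Y) = 1/(Y + 8) = 1/(8 + Y))
K(w) = -12*w
V(p(-4))*K(X(-4)) = (-12*(2 + (1/4)*(-4)))/(8 - 4) = (-12*(2 - 1))/4 = (-12*1)/4 = (1/4)*(-12) = -3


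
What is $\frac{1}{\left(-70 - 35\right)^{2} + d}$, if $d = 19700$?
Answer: $\frac{1}{30725} \approx 3.2547 \cdot 10^{-5}$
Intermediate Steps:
$\frac{1}{\left(-70 - 35\right)^{2} + d} = \frac{1}{\left(-70 - 35\right)^{2} + 19700} = \frac{1}{\left(-105\right)^{2} + 19700} = \frac{1}{11025 + 19700} = \frac{1}{30725}$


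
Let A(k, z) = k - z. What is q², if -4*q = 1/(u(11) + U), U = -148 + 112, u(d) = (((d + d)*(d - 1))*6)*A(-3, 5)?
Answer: 1/1796403456 ≈ 5.5667e-10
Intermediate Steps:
u(d) = -96*d*(-1 + d) (u(d) = (((d + d)*(d - 1))*6)*(-3 - 1*5) = (((2*d)*(-1 + d))*6)*(-3 - 5) = ((2*d*(-1 + d))*6)*(-8) = (12*d*(-1 + d))*(-8) = -96*d*(-1 + d))
U = -36
q = 1/42384 (q = -1/(4*(96*11*(1 - 1*11) - 36)) = -1/(4*(96*11*(1 - 11) - 36)) = -1/(4*(96*11*(-10) - 36)) = -1/(4*(-10560 - 36)) = -¼/(-10596) = -¼*(-1/10596) = 1/42384 ≈ 2.3594e-5)
q² = (1/42384)² = 1/1796403456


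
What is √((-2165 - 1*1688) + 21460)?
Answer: √17607 ≈ 132.69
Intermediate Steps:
√((-2165 - 1*1688) + 21460) = √((-2165 - 1688) + 21460) = √(-3853 + 21460) = √17607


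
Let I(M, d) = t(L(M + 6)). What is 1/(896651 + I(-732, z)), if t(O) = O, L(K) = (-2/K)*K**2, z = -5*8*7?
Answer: 1/898103 ≈ 1.1135e-6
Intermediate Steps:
z = -280 (z = -40*7 = -280)
L(K) = -2*K
I(M, d) = -12 - 2*M (I(M, d) = -2*(M + 6) = -2*(6 + M) = -12 - 2*M)
1/(896651 + I(-732, z)) = 1/(896651 + (-12 - 2*(-732))) = 1/(896651 + (-12 + 1464)) = 1/(896651 + 1452) = 1/898103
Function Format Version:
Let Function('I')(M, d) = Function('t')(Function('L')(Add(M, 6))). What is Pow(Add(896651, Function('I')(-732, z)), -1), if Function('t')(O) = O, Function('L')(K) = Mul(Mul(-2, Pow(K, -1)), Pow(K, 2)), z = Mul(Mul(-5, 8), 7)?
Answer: Rational(1, 898103) ≈ 1.1135e-6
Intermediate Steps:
z = -280 (z = Mul(-40, 7) = -280)
Function('L')(K) = Mul(-2, K)
Function('I')(M, d) = Add(-12, Mul(-2, M)) (Function('I')(M, d) = Mul(-2, Add(M, 6)) = Mul(-2, Add(6, M)) = Add(-12, Mul(-2, M)))
Pow(Add(896651, Function('I')(-732, z)), -1) = Pow(Add(896651, Add(-12, Mul(-2, -732))), -1) = Pow(Add(896651, Add(-12, 1464)), -1) = Pow(Add(896651, 1452), -1) = Pow(898103, -1) = Rational(1, 898103)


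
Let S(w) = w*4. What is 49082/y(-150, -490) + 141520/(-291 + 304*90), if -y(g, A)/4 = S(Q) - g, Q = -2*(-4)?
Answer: -87541007/1407588 ≈ -62.192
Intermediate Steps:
Q = 8
S(w) = 4*w
y(g, A) = -128 + 4*g (y(g, A) = -4*(4*8 - g) = -4*(32 - g) = -128 + 4*g)
49082/y(-150, -490) + 141520/(-291 + 304*90) = 49082/(-128 + 4*(-150)) + 141520/(-291 + 304*90) = 49082/(-128 - 600) + 141520/(-291 + 27360) = 49082/(-728) + 141520/27069 = 49082*(-1/728) + 141520*(1/27069) = -24541/364 + 141520/27069 = -87541007/1407588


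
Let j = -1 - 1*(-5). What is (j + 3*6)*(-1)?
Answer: -22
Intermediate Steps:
j = 4 (j = -1 + 5 = 4)
(j + 3*6)*(-1) = (4 + 3*6)*(-1) = (4 + 18)*(-1) = 22*(-1) = -22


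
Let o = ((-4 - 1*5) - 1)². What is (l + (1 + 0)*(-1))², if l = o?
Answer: 9801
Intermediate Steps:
o = 100 (o = ((-4 - 5) - 1)² = (-9 - 1)² = (-10)² = 100)
l = 100
(l + (1 + 0)*(-1))² = (100 + (1 + 0)*(-1))² = (100 + 1*(-1))² = (100 - 1)² = 99² = 9801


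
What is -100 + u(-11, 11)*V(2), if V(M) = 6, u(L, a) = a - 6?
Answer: -70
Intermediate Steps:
u(L, a) = -6 + a
-100 + u(-11, 11)*V(2) = -100 + (-6 + 11)*6 = -100 + 5*6 = -100 + 30 = -70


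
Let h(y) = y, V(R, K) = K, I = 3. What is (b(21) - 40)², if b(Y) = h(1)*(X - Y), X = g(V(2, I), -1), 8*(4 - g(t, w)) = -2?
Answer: 51529/16 ≈ 3220.6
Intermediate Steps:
g(t, w) = 17/4 (g(t, w) = 4 - ⅛*(-2) = 4 + ¼ = 17/4)
X = 17/4 ≈ 4.2500
b(Y) = 17/4 - Y (b(Y) = 1*(17/4 - Y) = 17/4 - Y)
(b(21) - 40)² = ((17/4 - 1*21) - 40)² = ((17/4 - 21) - 40)² = (-67/4 - 40)² = (-227/4)² = 51529/16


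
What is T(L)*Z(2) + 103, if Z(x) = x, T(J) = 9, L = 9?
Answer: 121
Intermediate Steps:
T(L)*Z(2) + 103 = 9*2 + 103 = 18 + 103 = 121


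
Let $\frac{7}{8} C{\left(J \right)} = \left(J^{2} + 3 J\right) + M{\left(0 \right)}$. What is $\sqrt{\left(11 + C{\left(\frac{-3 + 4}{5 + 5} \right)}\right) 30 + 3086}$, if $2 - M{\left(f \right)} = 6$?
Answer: $\frac{2 \sqrt{1007405}}{35} \approx 57.354$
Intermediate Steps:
$M{\left(f \right)} = -4$ ($M{\left(f \right)} = 2 - 6 = -4$)
$C{\left(J \right)} = - \frac{32}{7} + \frac{8 J^{2}}{7} + \frac{24 J}{7}$ ($C{\left(J \right)} = \frac{8 \left(\left(J^{2} + 3 J\right) - 4\right)}{7} = \frac{8 \left(-4 + J^{2} + 3 J\right)}{7} = - \frac{32}{7} + \frac{8 J^{2}}{7} + \frac{24 J}{7}$)
$\sqrt{\left(11 + C{\left(\frac{-3 + 4}{5 + 5} \right)}\right) 30 + 3086} = \sqrt{\left(11 + \left(- \frac{32}{7} + \frac{8 \left(\frac{-3 + 4}{5 + 5}\right)^{2}}{7} + \frac{24 \frac{-3 + 4}{5 + 5}}{7}\right)\right) 30 + 3086} = \sqrt{\left(11 + \left(- \frac{32}{7} + \frac{8 \left(1 \cdot \frac{1}{10}\right)^{2}}{7} + \frac{24 \cdot 1 \cdot \frac{1}{10}}{7}\right)\right) 30 + 3086} = \sqrt{\left(11 + \left(- \frac{32}{7} + \frac{8}{7 \cdot 100} + \frac{24}{7} \cdot \frac{1}{10}\right)\right) 30 + 3086} = \sqrt{\left(11 + \left(- \frac{32}{7} + \frac{8}{7} \cdot \frac{1}{100} + \frac{12}{35}\right)\right) 30 + 3086} = \sqrt{\left(11 + \left(- \frac{32}{7} + \frac{2}{175} + \frac{12}{35}\right)\right) 30 + 3086} = \sqrt{\left(11 - \frac{738}{175}\right) 30 + 3086} = \sqrt{\frac{1187}{175} \cdot 30 + 3086} = \sqrt{\frac{7122}{35} + 3086} = \sqrt{\frac{115132}{35}} = \frac{2 \sqrt{1007405}}{35}$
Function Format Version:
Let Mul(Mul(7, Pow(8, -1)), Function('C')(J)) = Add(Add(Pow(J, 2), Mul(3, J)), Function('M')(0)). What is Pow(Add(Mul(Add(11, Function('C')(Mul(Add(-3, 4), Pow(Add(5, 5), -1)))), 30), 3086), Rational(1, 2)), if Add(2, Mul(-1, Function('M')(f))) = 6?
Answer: Mul(Rational(2, 35), Pow(1007405, Rational(1, 2))) ≈ 57.354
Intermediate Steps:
Function('M')(f) = -4 (Function('M')(f) = Add(2, Mul(-1, 6)) = Add(2, -6) = -4)
Function('C')(J) = Add(Rational(-32, 7), Mul(Rational(8, 7), Pow(J, 2)), Mul(Rational(24, 7), J)) (Function('C')(J) = Mul(Rational(8, 7), Add(Add(Pow(J, 2), Mul(3, J)), -4)) = Mul(Rational(8, 7), Add(-4, Pow(J, 2), Mul(3, J))) = Add(Rational(-32, 7), Mul(Rational(8, 7), Pow(J, 2)), Mul(Rational(24, 7), J)))
Pow(Add(Mul(Add(11, Function('C')(Mul(Add(-3, 4), Pow(Add(5, 5), -1)))), 30), 3086), Rational(1, 2)) = Pow(Add(Mul(Add(11, Add(Rational(-32, 7), Mul(Rational(8, 7), Pow(Mul(Add(-3, 4), Pow(Add(5, 5), -1)), 2)), Mul(Rational(24, 7), Mul(Add(-3, 4), Pow(Add(5, 5), -1))))), 30), 3086), Rational(1, 2)) = Pow(Add(Mul(Add(11, Add(Rational(-32, 7), Mul(Rational(8, 7), Pow(Mul(1, Pow(10, -1)), 2)), Mul(Rational(24, 7), Mul(1, Pow(10, -1))))), 30), 3086), Rational(1, 2)) = Pow(Add(Mul(Add(11, Add(Rational(-32, 7), Mul(Rational(8, 7), Pow(Mul(1, Rational(1, 10)), 2)), Mul(Rational(24, 7), Mul(1, Rational(1, 10))))), 30), 3086), Rational(1, 2)) = Pow(Add(Mul(Add(11, Add(Rational(-32, 7), Mul(Rational(8, 7), Pow(Rational(1, 10), 2)), Mul(Rational(24, 7), Rational(1, 10)))), 30), 3086), Rational(1, 2)) = Pow(Add(Mul(Add(11, Add(Rational(-32, 7), Mul(Rational(8, 7), Rational(1, 100)), Rational(12, 35))), 30), 3086), Rational(1, 2)) = Pow(Add(Mul(Add(11, Add(Rational(-32, 7), Rational(2, 175), Rational(12, 35))), 30), 3086), Rational(1, 2)) = Pow(Add(Mul(Add(11, Rational(-738, 175)), 30), 3086), Rational(1, 2)) = Pow(Add(Mul(Rational(1187, 175), 30), 3086), Rational(1, 2)) = Pow(Add(Rational(7122, 35), 3086), Rational(1, 2)) = Pow(Rational(115132, 35), Rational(1, 2)) = Mul(Rational(2, 35), Pow(1007405, Rational(1, 2)))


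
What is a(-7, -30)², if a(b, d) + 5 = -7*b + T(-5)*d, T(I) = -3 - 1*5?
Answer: 80656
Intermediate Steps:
T(I) = -8 (T(I) = -3 - 5 = -8)
a(b, d) = -5 - 8*d - 7*b (a(b, d) = -5 + (-7*b - 8*d) = -5 + (-8*d - 7*b) = -5 - 8*d - 7*b)
a(-7, -30)² = (-5 - 8*(-30) - 7*(-7))² = (-5 + 240 + 49)² = 284² = 80656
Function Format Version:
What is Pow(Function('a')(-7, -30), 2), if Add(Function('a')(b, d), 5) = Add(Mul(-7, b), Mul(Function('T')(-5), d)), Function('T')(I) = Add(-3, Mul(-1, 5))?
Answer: 80656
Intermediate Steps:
Function('T')(I) = -8 (Function('T')(I) = Add(-3, -5) = -8)
Function('a')(b, d) = Add(-5, Mul(-8, d), Mul(-7, b)) (Function('a')(b, d) = Add(-5, Add(Mul(-7, b), Mul(-8, d))) = Add(-5, Add(Mul(-8, d), Mul(-7, b))) = Add(-5, Mul(-8, d), Mul(-7, b)))
Pow(Function('a')(-7, -30), 2) = Pow(Add(-5, Mul(-8, -30), Mul(-7, -7)), 2) = Pow(Add(-5, 240, 49), 2) = Pow(284, 2) = 80656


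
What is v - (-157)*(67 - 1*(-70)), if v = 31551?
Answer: 53060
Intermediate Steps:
v - (-157)*(67 - 1*(-70)) = 31551 - (-157)*(67 - 1*(-70)) = 31551 - (-157)*(67 + 70) = 31551 - (-157)*137 = 31551 - 1*(-21509) = 31551 + 21509 = 53060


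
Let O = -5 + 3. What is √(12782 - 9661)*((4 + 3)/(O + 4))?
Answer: 7*√3121/2 ≈ 195.53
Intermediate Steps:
O = -2
√(12782 - 9661)*((4 + 3)/(O + 4)) = √(12782 - 9661)*((4 + 3)/(-2 + 4)) = √3121*(7/2) = 7*√3121/2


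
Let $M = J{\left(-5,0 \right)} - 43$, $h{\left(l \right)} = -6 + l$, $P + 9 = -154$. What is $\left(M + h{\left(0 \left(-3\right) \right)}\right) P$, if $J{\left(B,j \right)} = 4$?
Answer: $7335$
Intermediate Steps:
$P = -163$ ($P = -9 - 154 = -163$)
$M = -39$ ($M = 4 - 43 = -39$)
$\left(M + h{\left(0 \left(-3\right) \right)}\right) P = \left(-39 + \left(-6 + 0 \left(-3\right)\right)\right) \left(-163\right) = \left(-39 + \left(-6 + 0\right)\right) \left(-163\right) = \left(-39 - 6\right) \left(-163\right) = \left(-45\right) \left(-163\right) = 7335$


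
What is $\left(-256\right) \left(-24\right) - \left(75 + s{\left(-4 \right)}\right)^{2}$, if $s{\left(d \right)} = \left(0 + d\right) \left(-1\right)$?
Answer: $-97$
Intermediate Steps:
$s{\left(d \right)} = - d$ ($s{\left(d \right)} = d \left(-1\right) = - d$)
$\left(-256\right) \left(-24\right) - \left(75 + s{\left(-4 \right)}\right)^{2} = \left(-256\right) \left(-24\right) - \left(75 - -4\right)^{2} = 6144 - \left(75 + 4\right)^{2} = 6144 - 79^{2} = 6144 - 6241 = -97$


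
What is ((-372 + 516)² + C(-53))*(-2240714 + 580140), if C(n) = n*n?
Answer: -39098214830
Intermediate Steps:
C(n) = n²
((-372 + 516)² + C(-53))*(-2240714 + 580140) = ((-372 + 516)² + (-53)²)*(-2240714 + 580140) = (144² + 2809)*(-1660574) = (20736 + 2809)*(-1660574) = 23545*(-1660574) = -39098214830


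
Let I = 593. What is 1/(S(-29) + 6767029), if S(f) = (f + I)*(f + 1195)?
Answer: 1/7424653 ≈ 1.3469e-7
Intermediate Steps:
S(f) = (593 + f)*(1195 + f) (S(f) = (f + 593)*(f + 1195) = (593 + f)*(1195 + f))
1/(S(-29) + 6767029) = 1/((708635 + (-29)² + 1788*(-29)) + 6767029) = 1/((708635 + 841 - 51852) + 6767029) = 1/(657624 + 6767029) = 1/7424653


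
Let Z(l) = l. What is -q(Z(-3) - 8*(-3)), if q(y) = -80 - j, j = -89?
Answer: -9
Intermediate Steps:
q(y) = 9 (q(y) = -80 - 1*(-89) = -80 + 89 = 9)
-q(Z(-3) - 8*(-3)) = -1*9 = -9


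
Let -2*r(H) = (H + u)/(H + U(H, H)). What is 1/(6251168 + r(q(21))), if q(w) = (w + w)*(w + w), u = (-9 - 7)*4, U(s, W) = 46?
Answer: 181/1131461323 ≈ 1.5997e-7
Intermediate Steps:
u = -64 (u = -16*4 = -64)
q(w) = 4*w**2 (q(w) = (2*w)*(2*w) = 4*w**2)
r(H) = -(-64 + H)/(2*(46 + H)) (r(H) = -(H - 64)/(2*(H + 46)) = -(-64 + H)/(2*(46 + H)))
1/(6251168 + r(q(21))) = 1/(6251168 + (64 - 4*21**2)/(2*(46 + 4*21**2))) = 1/(6251168 + (64 - 4*441)/(2*(46 + 4*441))) = 1/(6251168 + (64 - 1*1764)/(2*(46 + 1764))) = 1/(6251168 + (1/2)*(64 - 1764)/1810) = 1/(6251168 + (1/2)*(1/1810)*(-1700)) = 1/(6251168 - 85/181) = 1/(1131461323/181) = 181/1131461323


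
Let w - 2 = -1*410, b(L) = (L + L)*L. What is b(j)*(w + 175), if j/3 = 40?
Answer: -6710400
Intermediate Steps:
j = 120 (j = 3*40 = 120)
b(L) = 2*L² (b(L) = (2*L)*L = 2*L²)
w = -408 (w = 2 - 1*410 = 2 - 410 = -408)
b(j)*(w + 175) = (2*120²)*(-408 + 175) = (2*14400)*(-233) = 28800*(-233) = -6710400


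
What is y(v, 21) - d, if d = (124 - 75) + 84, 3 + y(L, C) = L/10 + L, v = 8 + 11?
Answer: -1151/10 ≈ -115.10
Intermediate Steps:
v = 19
y(L, C) = -3 + 11*L/10 (y(L, C) = -3 + (L/10 + L) = -3 + 11*L/10)
d = 133 (d = 49 + 84 = 133)
y(v, 21) - d = (-3 + (11/10)*19) - 1*133 = (-3 + 209/10) - 133 = 179/10 - 133 = -1151/10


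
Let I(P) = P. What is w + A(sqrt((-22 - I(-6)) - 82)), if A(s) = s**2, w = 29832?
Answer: 29734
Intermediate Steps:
w + A(sqrt((-22 - I(-6)) - 82)) = 29832 + (sqrt((-22 - 1*(-6)) - 82))**2 = 29832 + (sqrt((-22 + 6) - 82))**2 = 29832 + (sqrt(-16 - 82))**2 = 29832 + (sqrt(-98))**2 = 29832 + (7*I*sqrt(2))**2 = 29832 - 98 = 29734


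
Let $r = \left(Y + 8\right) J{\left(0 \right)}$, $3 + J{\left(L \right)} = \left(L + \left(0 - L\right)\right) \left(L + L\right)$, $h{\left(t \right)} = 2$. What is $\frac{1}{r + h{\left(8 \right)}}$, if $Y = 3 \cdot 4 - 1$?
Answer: $- \frac{1}{55} \approx -0.018182$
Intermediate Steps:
$J{\left(L \right)} = -3$ ($J{\left(L \right)} = -3 + \left(L + \left(0 - L\right)\right) \left(L + L\right) = -3 + \left(L - L\right) 2 L = -3 + 0 \cdot 2 L = -3 + 0 = -3$)
$Y = 11$ ($Y = 12 - 1 = 11$)
$r = -57$ ($r = \left(11 + 8\right) \left(-3\right) = 19 \left(-3\right) = -57$)
$\frac{1}{r + h{\left(8 \right)}} = \frac{1}{-57 + 2} = \frac{1}{-55} = - \frac{1}{55}$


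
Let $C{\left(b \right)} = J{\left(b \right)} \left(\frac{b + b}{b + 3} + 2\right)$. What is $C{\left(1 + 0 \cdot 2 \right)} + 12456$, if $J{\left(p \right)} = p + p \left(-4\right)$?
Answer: $\frac{24897}{2} \approx 12449.0$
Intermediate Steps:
$J{\left(p \right)} = - 3 p$ ($J{\left(p \right)} = p - 4 p = - 3 p$)
$C{\left(b \right)} = - 3 b \left(2 + \frac{2 b}{3 + b}\right)$ ($C{\left(b \right)} = - 3 b \left(\frac{b + b}{b + 3} + 2\right) = - 3 b \left(\frac{2 b}{3 + b} + 2\right) = - 3 b \left(2 + \frac{2 b}{3 + b}\right)$)
$C{\left(1 + 0 \cdot 2 \right)} + 12456 = - \frac{6 \left(1 + 0 \cdot 2\right) \left(3 + 2 \left(1 + 0 \cdot 2\right)\right)}{3 + \left(1 + 0 \cdot 2\right)} + 12456 = - \frac{6 \left(1 + 0\right) \left(3 + 2 \left(1 + 0\right)\right)}{3 + \left(1 + 0\right)} + 12456 = \left(-6\right) 1 \frac{1}{3 + 1} \left(3 + 2 \cdot 1\right) + 12456 = \left(-6\right) 1 \cdot \frac{1}{4} \left(3 + 2\right) + 12456 = \left(-6\right) 1 \cdot \frac{1}{4} \cdot 5 + 12456 = - \frac{15}{2} + 12456 = \frac{24897}{2}$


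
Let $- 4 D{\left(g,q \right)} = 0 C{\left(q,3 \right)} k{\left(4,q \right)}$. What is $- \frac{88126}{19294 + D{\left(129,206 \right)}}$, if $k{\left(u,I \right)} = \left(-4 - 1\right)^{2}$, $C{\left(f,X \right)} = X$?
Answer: $- \frac{44063}{9647} \approx -4.5675$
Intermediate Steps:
$k{\left(u,I \right)} = 25$ ($k{\left(u,I \right)} = \left(-5\right)^{2} = 25$)
$D{\left(g,q \right)} = 0$ ($D{\left(g,q \right)} = - \frac{0 \cdot 3 \cdot 25}{4} = - \frac{0 \cdot 25}{4} = \left(- \frac{1}{4}\right) 0 = 0$)
$- \frac{88126}{19294 + D{\left(129,206 \right)}} = - \frac{88126}{19294 + 0} = - \frac{88126}{19294} = \left(-88126\right) \frac{1}{19294} = - \frac{44063}{9647}$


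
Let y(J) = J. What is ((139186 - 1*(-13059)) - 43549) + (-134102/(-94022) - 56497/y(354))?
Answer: 1806275065811/16641894 ≈ 1.0854e+5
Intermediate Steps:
((139186 - 1*(-13059)) - 43549) + (-134102/(-94022) - 56497/y(354)) = ((139186 - 1*(-13059)) - 43549) + (-134102/(-94022) - 56497/354) = ((139186 + 13059) - 43549) + (-134102*(-1/94022) - 56497*1/354) = (152245 - 43549) + (67051/47011 - 56497/354) = 108696 - 2632244413/16641894 = 1806275065811/16641894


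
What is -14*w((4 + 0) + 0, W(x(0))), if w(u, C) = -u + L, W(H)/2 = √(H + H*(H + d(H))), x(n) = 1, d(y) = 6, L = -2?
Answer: 84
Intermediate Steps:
W(H) = 2*√(H + H*(6 + H)) (W(H) = 2*√(H + H*(H + 6)) = 2*√(H + H*(6 + H)))
w(u, C) = -2 - u (w(u, C) = -u - 2 = -2 - u)
-14*w((4 + 0) + 0, W(x(0))) = -14*(-2 - ((4 + 0) + 0)) = -14*(-2 - (4 + 0)) = -14*(-2 - 1*4) = -14*(-2 - 4) = -14*(-6) = 84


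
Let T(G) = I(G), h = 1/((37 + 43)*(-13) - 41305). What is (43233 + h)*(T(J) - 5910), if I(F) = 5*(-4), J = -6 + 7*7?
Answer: -2171211841424/8469 ≈ -2.5637e+8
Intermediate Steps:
J = 43 (J = -6 + 49 = 43)
I(F) = -20
h = -1/42345 (h = 1/(80*(-13) - 41305) = 1/(-1040 - 41305) = 1/(-42345) = -1/42345 ≈ -2.3616e-5)
T(G) = -20
(43233 + h)*(T(J) - 5910) = (43233 - 1/42345)*(-20 - 5910) = (1830701384/42345)*(-5930) = -2171211841424/8469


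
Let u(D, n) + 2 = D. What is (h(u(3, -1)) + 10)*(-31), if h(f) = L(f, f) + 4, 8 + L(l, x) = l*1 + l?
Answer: -248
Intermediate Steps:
L(l, x) = -8 + 2*l (L(l, x) = -8 + (l*1 + l) = -8 + (l + l) = -8 + 2*l)
u(D, n) = -2 + D
h(f) = -4 + 2*f (h(f) = (-8 + 2*f) + 4 = -4 + 2*f)
(h(u(3, -1)) + 10)*(-31) = ((-4 + 2*(-2 + 3)) + 10)*(-31) = ((-4 + 2*1) + 10)*(-31) = ((-4 + 2) + 10)*(-31) = (-2 + 10)*(-31) = 8*(-31) = -248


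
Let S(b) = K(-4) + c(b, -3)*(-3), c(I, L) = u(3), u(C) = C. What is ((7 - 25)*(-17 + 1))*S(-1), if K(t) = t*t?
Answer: 2016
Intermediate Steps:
c(I, L) = 3
K(t) = t²
S(b) = 7 (S(b) = (-4)² + 3*(-3) = 16 - 9 = 7)
((7 - 25)*(-17 + 1))*S(-1) = ((7 - 25)*(-17 + 1))*7 = -18*(-16)*7 = 288*7 = 2016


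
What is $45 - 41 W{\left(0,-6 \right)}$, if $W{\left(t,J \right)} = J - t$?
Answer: $291$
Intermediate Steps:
$45 - 41 W{\left(0,-6 \right)} = 45 - 41 \left(-6 - 0\right) = 45 - 41 \left(-6 + 0\right) = 45 - -246 = 45 + 246 = 291$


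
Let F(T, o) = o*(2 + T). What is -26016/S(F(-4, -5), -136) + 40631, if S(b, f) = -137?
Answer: 5592463/137 ≈ 40821.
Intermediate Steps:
-26016/S(F(-4, -5), -136) + 40631 = -26016/(-137) + 40631 = -26016*(-1/137) + 40631 = 26016/137 + 40631 = 5592463/137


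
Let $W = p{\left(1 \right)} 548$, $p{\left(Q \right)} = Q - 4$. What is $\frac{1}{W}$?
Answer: $- \frac{1}{1644} \approx -0.00060827$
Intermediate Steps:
$p{\left(Q \right)} = -4 + Q$ ($p{\left(Q \right)} = Q - 4 = -4 + Q$)
$W = -1644$ ($W = \left(-4 + 1\right) 548 = \left(-3\right) 548 = -1644$)
$\frac{1}{W} = \frac{1}{-1644} = - \frac{1}{1644}$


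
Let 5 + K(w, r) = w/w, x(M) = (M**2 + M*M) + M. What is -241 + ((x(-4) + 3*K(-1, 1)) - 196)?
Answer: -421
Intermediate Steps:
x(M) = M + 2*M**2 (x(M) = (M**2 + M**2) + M = 2*M**2 + M = M + 2*M**2)
K(w, r) = -4 (K(w, r) = -5 + w/w = -5 + 1 = -4)
-241 + ((x(-4) + 3*K(-1, 1)) - 196) = -241 + ((-4*(1 + 2*(-4)) + 3*(-4)) - 196) = -241 + ((-4*(1 - 8) - 12) - 196) = -241 + ((-4*(-7) - 12) - 196) = -241 + ((28 - 12) - 196) = -241 + (16 - 196) = -241 - 180 = -421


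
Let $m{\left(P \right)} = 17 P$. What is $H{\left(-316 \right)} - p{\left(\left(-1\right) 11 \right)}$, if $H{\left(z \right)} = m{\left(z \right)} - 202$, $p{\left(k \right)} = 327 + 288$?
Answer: $-6189$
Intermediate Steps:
$p{\left(k \right)} = 615$
$H{\left(z \right)} = -202 + 17 z$ ($H{\left(z \right)} = 17 z - 202 = -202 + 17 z$)
$H{\left(-316 \right)} - p{\left(\left(-1\right) 11 \right)} = \left(-202 + 17 \left(-316\right)\right) - 615 = \left(-202 - 5372\right) - 615 = -5574 - 615 = -6189$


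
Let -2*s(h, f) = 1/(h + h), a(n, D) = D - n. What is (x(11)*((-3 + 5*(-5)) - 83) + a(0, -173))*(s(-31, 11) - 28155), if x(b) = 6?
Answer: 2929132741/124 ≈ 2.3622e+7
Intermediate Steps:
s(h, f) = -1/(4*h) (s(h, f) = -1/(2*(h + h)) = -1/(2*h)/2 = -1/(4*h))
(x(11)*((-3 + 5*(-5)) - 83) + a(0, -173))*(s(-31, 11) - 28155) = (6*((-3 + 5*(-5)) - 83) + (-173 - 1*0))*(-1/4/(-31) - 28155) = (6*((-3 - 25) - 83) + (-173 + 0))*(-1/4*(-1/31) - 28155) = (6*(-28 - 83) - 173)*(1/124 - 28155) = (6*(-111) - 173)*(-3491219/124) = (-666 - 173)*(-3491219/124) = -839*(-3491219/124) = 2929132741/124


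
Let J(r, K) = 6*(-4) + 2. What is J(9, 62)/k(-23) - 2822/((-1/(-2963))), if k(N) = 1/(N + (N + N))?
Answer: -8360068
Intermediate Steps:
k(N) = 1/(3*N) (k(N) = 1/(N + 2*N) = 1/(3*N))
J(r, K) = -22 (J(r, K) = -24 + 2 = -22)
J(9, 62)/k(-23) - 2822/((-1/(-2963))) = -22/((1/3)/(-23)) - 2822/((-1/(-2963))) = -22/((1/3)*(-1/23)) - 2822/((-1*(-1/2963))) = -22/(-1/69) - 2822/1/2963 = -22*(-69) - 2822*2963 = 1518 - 8361586 = -8360068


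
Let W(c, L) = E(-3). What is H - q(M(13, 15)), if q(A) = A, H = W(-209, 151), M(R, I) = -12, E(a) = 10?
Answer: 22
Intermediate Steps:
W(c, L) = 10
H = 10
H - q(M(13, 15)) = 10 - 1*(-12) = 10 + 12 = 22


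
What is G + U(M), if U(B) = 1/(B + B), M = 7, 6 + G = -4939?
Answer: -69229/14 ≈ -4944.9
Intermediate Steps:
G = -4945 (G = -6 - 4939 = -4945)
U(B) = 1/(2*B)
G + U(M) = -4945 + (½)/7 = -4945 + (½)*(⅐) = -4945 + 1/14 = -69229/14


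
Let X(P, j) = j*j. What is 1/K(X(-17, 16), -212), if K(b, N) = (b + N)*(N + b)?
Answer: 1/1936 ≈ 0.00051653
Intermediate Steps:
X(P, j) = j²
K(b, N) = (N + b)² (K(b, N) = (N + b)*(N + b) = (N + b)²)
1/K(X(-17, 16), -212) = 1/((-212 + 16²)²) = 1/((-212 + 256)²) = 1/(44²) = 1/1936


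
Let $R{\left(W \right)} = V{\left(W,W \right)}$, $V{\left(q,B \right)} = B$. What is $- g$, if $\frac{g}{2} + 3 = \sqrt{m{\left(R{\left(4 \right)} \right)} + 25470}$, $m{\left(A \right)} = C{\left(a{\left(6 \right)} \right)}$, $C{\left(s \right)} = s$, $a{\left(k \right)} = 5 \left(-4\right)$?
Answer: $6 - 10 \sqrt{1018} \approx -313.06$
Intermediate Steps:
$a{\left(k \right)} = -20$
$R{\left(W \right)} = W$
$m{\left(A \right)} = -20$
$g = -6 + 10 \sqrt{1018}$ ($g = -6 + 2 \sqrt{-20 + 25470} = -6 + 2 \sqrt{25450} = -6 + 2 \cdot 5 \sqrt{1018} = -6 + 10 \sqrt{1018} \approx 313.06$)
$- g = - (-6 + 10 \sqrt{1018}) = 6 - 10 \sqrt{1018}$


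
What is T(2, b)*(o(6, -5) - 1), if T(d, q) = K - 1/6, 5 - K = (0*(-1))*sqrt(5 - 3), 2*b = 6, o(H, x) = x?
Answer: -29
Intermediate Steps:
b = 3 (b = (1/2)*6 = 3)
K = 5 (K = 5 - 0*(-1)*sqrt(5 - 3) = 5 - 0*sqrt(2) = 5 - 1*0 = 5 + 0 = 5)
T(d, q) = 29/6 (T(d, q) = 5 - 1/6 = 29/6)
T(2, b)*(o(6, -5) - 1) = 29*(-5 - 1)/6 = (29/6)*(-6) = -29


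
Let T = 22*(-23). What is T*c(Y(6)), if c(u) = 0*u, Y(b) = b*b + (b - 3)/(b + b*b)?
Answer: 0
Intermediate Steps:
Y(b) = b² + (-3 + b)/(b + b²)
T = -506
c(u) = 0
T*c(Y(6)) = -506*0 = 0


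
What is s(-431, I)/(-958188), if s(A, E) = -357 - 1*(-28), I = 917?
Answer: 47/136884 ≈ 0.00034336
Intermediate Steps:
s(A, E) = -329 (s(A, E) = -357 + 28 = -329)
s(-431, I)/(-958188) = -329/(-958188) = -329*(-1/958188) = 47/136884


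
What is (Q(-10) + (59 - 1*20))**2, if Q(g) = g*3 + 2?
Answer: 121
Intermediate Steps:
Q(g) = 2 + 3*g (Q(g) = 3*g + 2 = 2 + 3*g)
(Q(-10) + (59 - 1*20))**2 = ((2 + 3*(-10)) + (59 - 1*20))**2 = ((2 - 30) + (59 - 20))**2 = (-28 + 39)**2 = 11**2 = 121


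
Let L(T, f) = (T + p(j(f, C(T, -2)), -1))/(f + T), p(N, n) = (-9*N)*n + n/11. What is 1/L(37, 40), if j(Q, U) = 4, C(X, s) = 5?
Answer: 847/802 ≈ 1.0561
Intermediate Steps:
p(N, n) = n/11 - 9*N*n (p(N, n) = -9*N*n + n*(1/11) = -9*N*n + n/11 = n/11 - 9*N*n)
L(T, f) = (395/11 + T)/(T + f) (L(T, f) = (T + (1/11)*(-1)*(1 - 99*4))/(f + T) = (T + (1/11)*(-1)*(1 - 396))/(T + f) = (T + (1/11)*(-1)*(-395))/(T + f) = (T + 395/11)/(T + f) = (395/11 + T)/(T + f))
1/L(37, 40) = 1/((395/11 + 37)/(37 + 40)) = 1/((802/11)/77) = 1/((1/77)*(802/11)) = 1/(802/847) = 847/802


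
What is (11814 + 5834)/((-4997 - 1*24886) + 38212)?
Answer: 17648/8329 ≈ 2.1189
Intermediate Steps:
(11814 + 5834)/((-4997 - 1*24886) + 38212) = 17648/((-4997 - 24886) + 38212) = 17648/(-29883 + 38212) = 17648/8329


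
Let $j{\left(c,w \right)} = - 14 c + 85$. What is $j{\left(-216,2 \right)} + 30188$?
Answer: $33297$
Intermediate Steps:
$j{\left(c,w \right)} = 85 - 14 c$
$j{\left(-216,2 \right)} + 30188 = \left(85 - -3024\right) + 30188 = \left(85 + 3024\right) + 30188 = 3109 + 30188 = 33297$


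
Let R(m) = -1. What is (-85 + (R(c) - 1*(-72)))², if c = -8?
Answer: 196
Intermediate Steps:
(-85 + (R(c) - 1*(-72)))² = (-85 + (-1 - 1*(-72)))² = (-85 + (-1 + 72))² = (-85 + 71)² = (-14)² = 196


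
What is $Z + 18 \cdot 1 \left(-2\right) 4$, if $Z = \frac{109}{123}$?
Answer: $- \frac{17603}{123} \approx -143.11$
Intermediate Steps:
$Z = \frac{109}{123}$ ($Z = 109 \cdot \frac{1}{123} = \frac{109}{123} \approx 0.88618$)
$Z + 18 \cdot 1 \left(-2\right) 4 = \frac{109}{123} + 18 \cdot 1 \left(-2\right) 4 = \frac{109}{123} + 18 \left(\left(-2\right) 4\right) = \frac{109}{123} + 18 \left(-8\right) = \frac{109}{123} - 144 = - \frac{17603}{123}$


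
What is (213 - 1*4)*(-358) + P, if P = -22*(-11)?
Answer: -74580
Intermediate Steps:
P = 242
(213 - 1*4)*(-358) + P = (213 - 1*4)*(-358) + 242 = (213 - 4)*(-358) + 242 = 209*(-358) + 242 = -74822 + 242 = -74580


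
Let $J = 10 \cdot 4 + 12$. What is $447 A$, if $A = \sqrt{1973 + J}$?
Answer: $20115$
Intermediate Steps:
$J = 52$ ($J = 40 + 12 = 52$)
$A = 45$ ($A = \sqrt{1973 + 52} = \sqrt{2025} = 45$)
$447 A = 447 \cdot 45 = 20115$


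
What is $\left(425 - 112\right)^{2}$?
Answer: $97969$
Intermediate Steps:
$\left(425 - 112\right)^{2} = 313^{2} = 97969$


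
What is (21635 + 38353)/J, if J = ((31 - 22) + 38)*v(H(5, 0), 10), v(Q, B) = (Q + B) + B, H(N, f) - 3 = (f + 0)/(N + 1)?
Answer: 59988/1081 ≈ 55.493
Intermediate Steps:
H(N, f) = 3 + f/(1 + N) (H(N, f) = 3 + (f + 0)/(N + 1) = 3 + f/(1 + N))
v(Q, B) = Q + 2*B (v(Q, B) = (B + Q) + B = Q + 2*B)
J = 1081 (J = ((31 - 22) + 38)*((3 + 0 + 3*5)/(1 + 5) + 2*10) = (9 + 38)*((3 + 0 + 15)/6 + 20) = 47*((⅙)*18 + 20) = 47*(3 + 20) = 47*23 = 1081)
(21635 + 38353)/J = (21635 + 38353)/1081 = 59988*(1/1081) = 59988/1081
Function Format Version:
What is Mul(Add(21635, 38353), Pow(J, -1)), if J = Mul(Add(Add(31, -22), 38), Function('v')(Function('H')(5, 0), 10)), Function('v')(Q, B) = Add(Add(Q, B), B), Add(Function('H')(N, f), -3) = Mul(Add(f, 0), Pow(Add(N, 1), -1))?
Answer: Rational(59988, 1081) ≈ 55.493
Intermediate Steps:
Function('H')(N, f) = Add(3, Mul(f, Pow(Add(1, N), -1))) (Function('H')(N, f) = Add(3, Mul(Add(f, 0), Pow(Add(N, 1), -1))) = Add(3, Mul(f, Pow(Add(1, N), -1))))
Function('v')(Q, B) = Add(Q, Mul(2, B)) (Function('v')(Q, B) = Add(Add(B, Q), B) = Add(Q, Mul(2, B)))
J = 1081 (J = Mul(Add(Add(31, -22), 38), Add(Mul(Pow(Add(1, 5), -1), Add(3, 0, Mul(3, 5))), Mul(2, 10))) = Mul(Add(9, 38), Add(Mul(Pow(6, -1), Add(3, 0, 15)), 20)) = Mul(47, Add(Mul(Rational(1, 6), 18), 20)) = Mul(47, Add(3, 20)) = Mul(47, 23) = 1081)
Mul(Add(21635, 38353), Pow(J, -1)) = Mul(Add(21635, 38353), Pow(1081, -1)) = Mul(59988, Rational(1, 1081)) = Rational(59988, 1081)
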